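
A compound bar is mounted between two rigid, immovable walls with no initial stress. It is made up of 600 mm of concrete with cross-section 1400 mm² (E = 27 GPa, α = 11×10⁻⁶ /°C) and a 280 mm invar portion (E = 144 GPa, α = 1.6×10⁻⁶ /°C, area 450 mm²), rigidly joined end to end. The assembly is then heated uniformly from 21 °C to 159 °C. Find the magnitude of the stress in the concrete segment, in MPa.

σ ≈ 34.4 MPa (compressive)

Free thermal expansion of the whole bar: Σ αᵢΔT Lᵢ = 11×10⁻⁶×138×600 + 1.6×10⁻⁶×138×280 = 0.9726 mm.
The rigid supports impose zero overall length change; the single axial force P common to all segments must satisfy P Σ Lᵢ/(AᵢEᵢ) = δ_free.
The series flexibility is Σ Lᵢ/(AᵢEᵢ) = 600/(1400×27×10³) + 280/(450×144×10³) = 2.019×10⁻⁵ mm/N.
Hence P = δ_free / Σ(L/AE) = 0.9726/2.019×10⁻⁵ = 48.16 kN (compressive).
σ_{concrete} = P / A = 48160 / 1400 = 34.4 MPa.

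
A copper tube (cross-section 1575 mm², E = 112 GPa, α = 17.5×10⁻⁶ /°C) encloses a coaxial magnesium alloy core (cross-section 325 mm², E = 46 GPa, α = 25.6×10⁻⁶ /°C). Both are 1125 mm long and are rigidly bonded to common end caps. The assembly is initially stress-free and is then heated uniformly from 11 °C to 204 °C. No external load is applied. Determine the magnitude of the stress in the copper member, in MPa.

σ ≈ 13.7 MPa (tensile)

Equilibrium of a rigid end plate with no external load gives equal and opposite internal forces ±P in the two members. Since α_{magnesium alloy} > α_{copper}, heating drives the magnesium alloy into compression and the copper into tension.
Compatibility of the two members (thermal + elastic change equal): (α₁ − α₂)ΔT = P·[1/(A₁E₁) + 1/(A₂E₂)].
|α₁ − α₂|·ΔT = 8.1×10⁻⁶ × 193 = 0.001563.
1/(A₁E₁) + 1/(A₂E₂) = 1/(1575×112×10³) + 1/(325×46×10³) = 7.256×10⁻⁸ N⁻¹.
So P = 0.001563 / 7.256×10⁻⁸ = 21.55 kN.
σ_{copper} = P/A₁ = 21550/1575 = 13.68 MPa, tensile.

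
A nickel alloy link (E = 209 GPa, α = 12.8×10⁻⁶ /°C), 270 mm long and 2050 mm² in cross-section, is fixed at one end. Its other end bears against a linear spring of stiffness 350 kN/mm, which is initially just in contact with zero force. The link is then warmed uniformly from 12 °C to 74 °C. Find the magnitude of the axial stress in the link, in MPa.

The unrestrained thermal change is αΔT L = 12.8×10⁻⁶ × 62 × 270 = 0.2143 mm.
Let P be the compressive force at the spring. The link shortens elastically by PL/(AE) and the spring compresses by P/k; together these equal δ_free.
So P = δ_free / [L/(AE) + 1/k] = 0.2143 / [ 270/(2050×209×10³) + 1/(350×10³) ].
P = 0.2143 / 3.487×10⁻⁶ = 61440 N.
σ = P/A = 61440/2050 = 29.97 MPa.

σ ≈ 30 MPa (compressive)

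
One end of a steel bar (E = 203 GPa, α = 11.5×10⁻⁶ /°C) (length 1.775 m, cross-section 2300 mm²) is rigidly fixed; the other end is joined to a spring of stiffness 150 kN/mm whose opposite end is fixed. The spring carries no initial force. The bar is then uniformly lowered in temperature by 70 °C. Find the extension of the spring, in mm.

The unrestrained thermal change is αΔT L = 11.5×10⁻⁶ × 70 × 1775 = 1.429 mm.
Let P be the tensile force in the spring. The bar extends elastically by PL/(AE) and the spring stretches by P/k; together these equal δ_free.
So P = δ_free / [L/(AE) + 1/k] = 1.429 / [ 1775/(2300×203×10³) + 1/(150×10³) ].
P = 1.429 / 1.047×10⁻⁵ = 136500 N.
Spring extension = P/k = 136500/(150×10³) = 0.91 mm.

δ ≈ 0.91 mm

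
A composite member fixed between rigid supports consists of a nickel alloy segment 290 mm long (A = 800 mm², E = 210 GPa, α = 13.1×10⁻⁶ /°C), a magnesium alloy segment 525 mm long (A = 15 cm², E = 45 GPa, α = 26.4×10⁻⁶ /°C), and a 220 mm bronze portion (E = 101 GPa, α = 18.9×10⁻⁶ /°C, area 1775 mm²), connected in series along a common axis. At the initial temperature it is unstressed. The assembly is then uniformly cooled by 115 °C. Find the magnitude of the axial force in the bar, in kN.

P ≈ 234 kN (tensile)

With the walls removed the bar would change length by δ_free = Σ αᵢΔT Lᵢ = 13.1×10⁻⁶×115×290 + 26.4×10⁻⁶×115×525 + 18.9×10⁻⁶×115×220 = 2.509 mm.
The walls prevent any net length change, so an axial force P (same in every segment) develops. Compatibility: P · Σ Lᵢ/(AᵢEᵢ) = δ_free.
The series flexibility is Σ Lᵢ/(AᵢEᵢ) = 290/(800×210×10³) + 525/(1500×45×10³) + 220/(1775×101×10³) = 1.073×10⁻⁵ mm/N.
Hence P = δ_free / Σ(L/AE) = 2.509/1.073×10⁻⁵ = 233.8 kN (tensile).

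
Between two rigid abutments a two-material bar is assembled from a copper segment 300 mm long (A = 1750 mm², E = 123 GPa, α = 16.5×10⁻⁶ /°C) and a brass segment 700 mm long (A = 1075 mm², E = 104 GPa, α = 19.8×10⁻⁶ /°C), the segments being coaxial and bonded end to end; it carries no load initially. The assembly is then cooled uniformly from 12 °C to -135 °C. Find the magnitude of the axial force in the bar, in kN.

P ≈ 361 kN (tensile)

If the supports were absent, the total length change would be Σ αᵢΔT Lᵢ = 16.5×10⁻⁶×147×300 + 19.8×10⁻⁶×147×700 = 2.765 mm.
Since the ends are fixed, an axial force P builds up, equal in every segment, with P · Σ Lᵢ/(AᵢEᵢ) = δ_free.
The series flexibility is Σ Lᵢ/(AᵢEᵢ) = 300/(1750×123×10³) + 700/(1075×104×10³) = 7.655×10⁻⁶ mm/N.
So P = 2.765 / 7.655×10⁻⁶ = 361.2 kN, tensile.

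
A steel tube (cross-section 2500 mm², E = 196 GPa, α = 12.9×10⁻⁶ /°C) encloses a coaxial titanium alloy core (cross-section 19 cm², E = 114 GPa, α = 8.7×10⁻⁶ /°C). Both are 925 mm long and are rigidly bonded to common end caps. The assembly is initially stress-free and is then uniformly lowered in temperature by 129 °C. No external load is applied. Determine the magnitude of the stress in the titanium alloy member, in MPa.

Equilibrium of a rigid end plate with no external load gives equal and opposite internal forces ±P in the two members. Since α_{steel} > α_{titanium alloy}, cooling drives the steel into tension and the titanium alloy into compression.
Compatibility of the two members (thermal + elastic change equal): (α₁ − α₂)ΔT = P·[1/(A₁E₁) + 1/(A₂E₂)].
|α₁ − α₂|·ΔT = 4.2×10⁻⁶ × 129 = 0.0005418.
1/(A₁E₁) + 1/(A₂E₂) = 1/(2500×196×10³) + 1/(1900×114×10³) = 6.658×10⁻⁹ N⁻¹.
So P = 0.0005418 / 6.658×10⁻⁹ = 81.38 kN.
σ_{titanium alloy} = P/A₂ = 81380/1900 = 42.83 MPa, compressive.

σ ≈ 42.8 MPa (compressive)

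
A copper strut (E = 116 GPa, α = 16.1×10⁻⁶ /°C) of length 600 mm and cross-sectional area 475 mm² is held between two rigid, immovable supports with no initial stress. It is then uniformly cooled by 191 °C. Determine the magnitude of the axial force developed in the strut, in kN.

P ≈ 169 kN (tensile)

The ends cannot move, so σ = EαΔT = 116×10³ × 16.1×10⁻⁶ × 191 = 356.7 MPa.
Then P = σA = 356.7 × 475 mm² = 169.4 kN, tensile.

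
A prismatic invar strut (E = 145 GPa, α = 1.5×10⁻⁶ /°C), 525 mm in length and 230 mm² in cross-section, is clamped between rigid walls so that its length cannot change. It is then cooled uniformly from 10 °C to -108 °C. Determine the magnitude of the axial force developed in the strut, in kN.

P ≈ 5.9 kN (tensile)

The ends cannot move, so σ = EαΔT = 145×10³ × 1.5×10⁻⁶ × 118 = 25.66 MPa.
Then P = σA = 25.66 × 230 mm² = 5.903 kN, tensile.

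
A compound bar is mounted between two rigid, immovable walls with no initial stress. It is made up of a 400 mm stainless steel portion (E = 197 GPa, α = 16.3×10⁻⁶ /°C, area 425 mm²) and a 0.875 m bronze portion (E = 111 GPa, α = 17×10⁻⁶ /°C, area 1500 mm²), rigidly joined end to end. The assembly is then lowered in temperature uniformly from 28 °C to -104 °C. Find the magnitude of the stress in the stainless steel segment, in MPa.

σ ≈ 662 MPa (tensile)

If the supports were absent, the total length change would be Σ αᵢΔT Lᵢ = 16.3×10⁻⁶×132×400 + 17×10⁻⁶×132×875 = 2.824 mm.
The rigid supports impose zero overall length change; the single axial force P common to all segments must satisfy P Σ Lᵢ/(AᵢEᵢ) = δ_free.
The series flexibility is Σ Lᵢ/(AᵢEᵢ) = 400/(425×197×10³) + 875/(1500×111×10³) = 1.003×10⁻⁵ mm/N.
Hence P = δ_free / Σ(L/AE) = 2.824/1.003×10⁻⁵ = 281.5 kN (tensile).
σ_{stainless steel} = P / A = 281500 / 425 = 662.3 MPa.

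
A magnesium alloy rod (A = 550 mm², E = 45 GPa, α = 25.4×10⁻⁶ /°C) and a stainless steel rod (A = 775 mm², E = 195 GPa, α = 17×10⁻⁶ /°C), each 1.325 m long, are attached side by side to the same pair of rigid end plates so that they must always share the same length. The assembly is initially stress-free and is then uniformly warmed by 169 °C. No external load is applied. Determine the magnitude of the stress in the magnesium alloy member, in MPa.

σ ≈ 54.9 MPa (compressive)

The magnesium alloy has the larger α, so on heating it would change length more than the stainless steel if both were free. The rigid plates force a common final length, so the magnesium alloy is put into compression and the stainless steel into tension, with equal and opposite forces P (no external load).
Equating the net (thermal + elastic) strains gives |α₁ − α₂|·ΔT = P·[1/(A₁E₁) + 1/(A₂E₂)].
|α₁ − α₂|·ΔT = 8.4×10⁻⁶ × 169 = 0.00142.
1/(A₁E₁) + 1/(A₂E₂) = 1/(550×45×10³) + 1/(775×195×10³) = 4.702×10⁻⁸ N⁻¹.
P = 0.00142 / 4.702×10⁻⁸ = 30190 N = 30.19 kN.
σ_{magnesium alloy} = P/A₁ = 30190/550 = 54.89 MPa, compressive.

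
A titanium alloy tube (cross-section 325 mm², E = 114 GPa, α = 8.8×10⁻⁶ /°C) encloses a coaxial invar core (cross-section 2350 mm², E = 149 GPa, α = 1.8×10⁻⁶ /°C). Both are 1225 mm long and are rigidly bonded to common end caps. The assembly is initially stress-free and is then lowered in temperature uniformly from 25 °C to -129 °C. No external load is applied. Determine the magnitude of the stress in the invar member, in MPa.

The titanium alloy has the larger α, so on cooling it would change length more than the invar if both were free. The rigid plates force a common final length, so the titanium alloy is put into tension and the invar into compression, with equal and opposite forces P (no external load).
Compatibility of the two members (thermal + elastic change equal): (α₁ − α₂)ΔT = P·[1/(A₁E₁) + 1/(A₂E₂)].
|α₁ − α₂|·ΔT = 7×10⁻⁶ × 154 = 0.001078.
1/(A₁E₁) + 1/(A₂E₂) = 1/(325×114×10³) + 1/(2350×149×10³) = 2.985×10⁻⁸ N⁻¹.
So P = 0.001078 / 2.985×10⁻⁸ = 36.12 kN.
σ_{invar} = P/A₂ = 36120/2350 = 15.37 MPa, compressive.

σ ≈ 15.4 MPa (compressive)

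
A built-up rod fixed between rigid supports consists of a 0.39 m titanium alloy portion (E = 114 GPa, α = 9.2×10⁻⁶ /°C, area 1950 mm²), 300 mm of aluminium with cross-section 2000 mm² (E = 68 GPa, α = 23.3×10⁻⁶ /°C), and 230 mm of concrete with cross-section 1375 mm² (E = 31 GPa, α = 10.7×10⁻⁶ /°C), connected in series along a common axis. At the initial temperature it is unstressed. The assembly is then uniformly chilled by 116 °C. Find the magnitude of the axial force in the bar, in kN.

P ≈ 162 kN (tensile)

Free thermal contraction of the whole bar: Σ αᵢΔT Lᵢ = 9.2×10⁻⁶×116×390 + 23.3×10⁻⁶×116×300 + 10.7×10⁻⁶×116×230 = 1.513 mm.
Since the ends are fixed, an axial force P builds up, equal in every segment, with P · Σ Lᵢ/(AᵢEᵢ) = δ_free.
The series flexibility is Σ Lᵢ/(AᵢEᵢ) = 390/(1950×114×10³) + 300/(2000×68×10³) + 230/(1375×31×10³) = 9.356×10⁻⁶ mm/N.
So P = 1.513 / 9.356×10⁻⁶ = 161.7 kN, tensile.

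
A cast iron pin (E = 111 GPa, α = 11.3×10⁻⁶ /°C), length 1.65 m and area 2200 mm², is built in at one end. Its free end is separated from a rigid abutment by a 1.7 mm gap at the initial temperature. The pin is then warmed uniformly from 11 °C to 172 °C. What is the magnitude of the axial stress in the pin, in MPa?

If the wall were absent the pin would grow by αΔT L = 11.3×10⁻⁶ × 161 × 1650 = 3.002 mm.
After closing the 1.7 mm clearance, 3.002 − 1.7 = 1.302 mm of expansion remains to be suppressed by the wall.
So σ = E(δ_free − g)/L = 111×10³ × 1.302/1650 = 87.58 MPa.

σ ≈ 87.6 MPa (compressive)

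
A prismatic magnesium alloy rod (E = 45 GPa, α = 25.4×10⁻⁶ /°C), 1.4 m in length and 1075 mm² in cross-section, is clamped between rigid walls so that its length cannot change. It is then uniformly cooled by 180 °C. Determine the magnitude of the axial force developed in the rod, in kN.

The ends cannot move, so σ = EαΔT = 45×10³ × 25.4×10⁻⁶ × 180 = 205.7 MPa.
Axial force P = σA = 205.7 × 1075 = 221200 N = 221.2 kN, tensile.

P ≈ 221 kN (tensile)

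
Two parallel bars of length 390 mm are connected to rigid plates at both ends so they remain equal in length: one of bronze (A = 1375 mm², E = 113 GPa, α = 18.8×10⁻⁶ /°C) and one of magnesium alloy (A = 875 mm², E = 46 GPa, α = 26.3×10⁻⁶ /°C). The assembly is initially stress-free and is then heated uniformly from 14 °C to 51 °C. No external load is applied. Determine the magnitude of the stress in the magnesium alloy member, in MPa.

σ ≈ 10.1 MPa (compressive)

Both members must finish at the same length. With the larger α, the magnesium alloy tends to over-expand; the plates restrain it, putting the magnesium alloy in compression and the bronze in tension. With no external load the two internal forces are equal and opposite, magnitude P.
Equating the net (thermal + elastic) strains gives |α₁ − α₂|·ΔT = P·[1/(A₁E₁) + 1/(A₂E₂)].
|α₁ − α₂|·ΔT = 7.5×10⁻⁶ × 37 = 0.0002775.
1/(A₁E₁) + 1/(A₂E₂) = 1/(1375×113×10³) + 1/(875×46×10³) = 3.128×10⁻⁸ N⁻¹.
P = 0.0002775 / 3.128×10⁻⁸ = 8871 N = 8.871 kN.
σ_{magnesium alloy} = P/A₂ = 8871/875 = 10.14 MPa, compressive.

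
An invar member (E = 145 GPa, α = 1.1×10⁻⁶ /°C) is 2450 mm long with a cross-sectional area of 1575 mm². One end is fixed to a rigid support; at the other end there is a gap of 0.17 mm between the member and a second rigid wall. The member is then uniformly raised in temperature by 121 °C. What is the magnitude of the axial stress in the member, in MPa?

σ ≈ 9.24 MPa (compressive)

If the wall were absent the member would grow by αΔT L = 1.1×10⁻⁶ × 121 × 2450 = 0.3261 mm.
After closing the 0.17 mm clearance, 0.3261 − 0.17 = 0.1561 mm of expansion remains to be suppressed by the wall.
Compatibility: PL/(AE) = 0.1561 mm, so σ = P/A = E × (0.1561/2450) = 9.238 MPa.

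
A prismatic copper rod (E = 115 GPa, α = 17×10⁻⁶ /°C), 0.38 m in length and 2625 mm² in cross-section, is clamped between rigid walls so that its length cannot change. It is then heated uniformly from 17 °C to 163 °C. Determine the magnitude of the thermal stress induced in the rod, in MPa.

σ ≈ 285 MPa (compressive)

With length fixed, the mechanical strain must cancel the thermal strain αΔT = 17×10⁻⁶ × 146 = 2482×10⁻⁶.
Hence σ = E·αΔT = 115×10³ × 2482×10⁻⁶ = 285.4 MPa, compressive.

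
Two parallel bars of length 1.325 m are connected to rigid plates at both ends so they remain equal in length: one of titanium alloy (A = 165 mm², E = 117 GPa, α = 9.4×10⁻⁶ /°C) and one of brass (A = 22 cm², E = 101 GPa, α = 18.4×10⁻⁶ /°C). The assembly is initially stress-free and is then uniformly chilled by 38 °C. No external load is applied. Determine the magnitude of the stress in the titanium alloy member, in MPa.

Equilibrium of a rigid end plate with no external load gives equal and opposite internal forces ±P in the two members. Since α_{brass} > α_{titanium alloy}, cooling drives the brass into tension and the titanium alloy into compression.
Equating the net (thermal + elastic) strains gives |α₁ − α₂|·ΔT = P·[1/(A₁E₁) + 1/(A₂E₂)].
|α₁ − α₂|·ΔT = 9×10⁻⁶ × 38 = 0.000342.
1/(A₁E₁) + 1/(A₂E₂) = 1/(165×117×10³) + 1/(2200×101×10³) = 5.63×10⁻⁸ N⁻¹.
So P = 0.000342 / 5.63×10⁻⁸ = 6.075 kN.
σ_{titanium alloy} = P/A₁ = 6075/165 = 36.82 MPa, compressive.

σ ≈ 36.8 MPa (compressive)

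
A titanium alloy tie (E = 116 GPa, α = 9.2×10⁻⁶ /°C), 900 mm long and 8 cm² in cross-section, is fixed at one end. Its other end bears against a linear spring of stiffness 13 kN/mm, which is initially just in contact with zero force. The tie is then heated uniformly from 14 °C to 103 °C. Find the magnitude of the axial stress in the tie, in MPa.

If the spring were absent the tie would lengthen by αΔT L = 9.2×10⁻⁶ × 89 × 900 = 0.7369 mm.
Let P be the compressive force at the spring. The tie shortens elastically by PL/(AE) and the spring compresses by P/k; together these equal δ_free.
P [ L/(AE) + 1/k ] = δ_free → P [ 900/(800×116×10³) + 1/(13×10³) ] = 0.7369.
P = 0.7369 / 8.662×10⁻⁵ = 8507 N.
σ = P/A = 8507/800 = 10.63 MPa.

σ ≈ 10.6 MPa (compressive)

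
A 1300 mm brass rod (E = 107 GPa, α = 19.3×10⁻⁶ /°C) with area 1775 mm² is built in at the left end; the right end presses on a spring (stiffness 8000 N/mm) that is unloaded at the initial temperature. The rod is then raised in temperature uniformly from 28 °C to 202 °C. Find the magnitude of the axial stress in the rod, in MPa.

If the spring were absent the rod would lengthen by αΔT L = 19.3×10⁻⁶ × 174 × 1300 = 4.366 mm.
With a force P in the spring, the elastic change of the rod is PL/(AE) and that of the spring is P/k; compatibility requires their sum to equal δ_free.
P [ L/(AE) + 1/k ] = δ_free → P [ 1300/(1775×107×10³) + 1/(8000) ] = 4.366.
P = 4.366 / 0.0001318 = 33110 N.
σ = P/A = 33110/1775 = 18.65 MPa.

σ ≈ 18.7 MPa (compressive)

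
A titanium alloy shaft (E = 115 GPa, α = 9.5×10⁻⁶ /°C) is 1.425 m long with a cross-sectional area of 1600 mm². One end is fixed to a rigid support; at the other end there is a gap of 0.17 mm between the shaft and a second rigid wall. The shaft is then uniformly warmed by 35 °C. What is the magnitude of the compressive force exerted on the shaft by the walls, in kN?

If the wall were absent the shaft would grow by αΔT L = 9.5×10⁻⁶ × 35 × 1425 = 0.4738 mm.
After closing the 0.17 mm clearance, 0.4738 − 0.17 = 0.3038 mm of expansion remains to be suppressed by the wall.
That suppressed elongation corresponds to σ = E·Δ/L = 115×10³ × 0.3038/1425 = 24.52 MPa.
P = σA = 24.52 × 1600 = 39.23 kN.

P ≈ 39.2 kN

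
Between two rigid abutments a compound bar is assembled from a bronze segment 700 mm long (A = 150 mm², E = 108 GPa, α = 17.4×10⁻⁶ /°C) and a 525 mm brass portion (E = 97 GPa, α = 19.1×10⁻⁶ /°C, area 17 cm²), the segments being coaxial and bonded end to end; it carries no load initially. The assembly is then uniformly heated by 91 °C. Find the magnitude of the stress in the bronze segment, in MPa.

σ ≈ 290 MPa (compressive)

With the walls removed the bar would change length by δ_free = Σ αᵢΔT Lᵢ = 17.4×10⁻⁶×91×700 + 19.1×10⁻⁶×91×525 = 2.021 mm.
Since the ends are fixed, an axial force P builds up, equal in every segment, with P · Σ Lᵢ/(AᵢEᵢ) = δ_free.
The series flexibility is Σ Lᵢ/(AᵢEᵢ) = 700/(150×108×10³) + 525/(1700×97×10³) = 4.639×10⁻⁵ mm/N.
P = 2.021 / 4.639×10⁻⁵ = 43560 N = 43.56 kN, compressive.
σ_{bronze} = P / A = 43560 / 150 = 290.4 MPa.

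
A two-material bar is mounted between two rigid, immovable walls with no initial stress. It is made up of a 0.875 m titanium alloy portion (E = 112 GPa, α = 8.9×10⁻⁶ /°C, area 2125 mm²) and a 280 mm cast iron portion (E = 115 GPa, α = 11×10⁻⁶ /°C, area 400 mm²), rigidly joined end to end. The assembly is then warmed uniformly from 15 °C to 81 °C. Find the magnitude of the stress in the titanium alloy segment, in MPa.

Free thermal expansion of the whole bar: Σ αᵢΔT Lᵢ = 8.9×10⁻⁶×66×875 + 11×10⁻⁶×66×280 = 0.7173 mm.
The walls prevent any net length change, so an axial force P (same in every segment) develops. Compatibility: P · Σ Lᵢ/(AᵢEᵢ) = δ_free.
Σ Lᵢ/(AᵢEᵢ) = 875/(2125×112×10³) + 280/(400×115×10³) = 9.763×10⁻⁶ mm/N.
So P = 0.7173 / 9.763×10⁻⁶ = 73.46 kN, compressive.
σ_{titanium alloy} = P / A = 73460 / 2125 = 34.57 MPa.

σ ≈ 34.6 MPa (compressive)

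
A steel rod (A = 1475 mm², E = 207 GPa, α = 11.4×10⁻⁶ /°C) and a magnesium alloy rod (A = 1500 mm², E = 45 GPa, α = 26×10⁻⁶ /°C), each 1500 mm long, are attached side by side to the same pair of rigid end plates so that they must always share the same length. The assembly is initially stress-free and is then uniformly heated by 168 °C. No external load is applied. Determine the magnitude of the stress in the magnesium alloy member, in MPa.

Equilibrium of a rigid end plate with no external load gives equal and opposite internal forces ±P in the two members. Since α_{magnesium alloy} > α_{steel}, heating drives the magnesium alloy into compression and the steel into tension.
Compatibility of the two members (thermal + elastic change equal): (α₁ − α₂)ΔT = P·[1/(A₁E₁) + 1/(A₂E₂)].
|α₁ − α₂|·ΔT = 14.6×10⁻⁶ × 168 = 0.002453.
1/(A₁E₁) + 1/(A₂E₂) = 1/(1475×207×10³) + 1/(1500×45×10³) = 1.809×10⁻⁸ N⁻¹.
P = 0.002453 / 1.809×10⁻⁸ = 135600 N = 135.6 kN.
σ_{magnesium alloy} = P/A₂ = 135600/1500 = 90.39 MPa, compressive.

σ ≈ 90.4 MPa (compressive)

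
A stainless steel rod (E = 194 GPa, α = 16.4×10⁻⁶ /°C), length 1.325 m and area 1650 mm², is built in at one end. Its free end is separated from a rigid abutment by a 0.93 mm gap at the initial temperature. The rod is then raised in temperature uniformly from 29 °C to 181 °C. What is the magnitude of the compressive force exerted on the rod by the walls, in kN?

P ≈ 573 kN

Unrestrained expansion: δ_free = αΔT L = 16.4×10⁻⁶ × 152 × 1325 = 3.303 mm.
This exceeds the 0.93 mm gap, so the wall pushes back. The portion of expansion that must be recovered elastically is δ_free − gap = 3.303 − 0.93 = 2.373 mm.
That suppressed elongation corresponds to σ = E·Δ/L = 194×10³ × 2.373/1325 = 347.4 MPa.
P = σA = 347.4 × 1650 = 573.3 kN.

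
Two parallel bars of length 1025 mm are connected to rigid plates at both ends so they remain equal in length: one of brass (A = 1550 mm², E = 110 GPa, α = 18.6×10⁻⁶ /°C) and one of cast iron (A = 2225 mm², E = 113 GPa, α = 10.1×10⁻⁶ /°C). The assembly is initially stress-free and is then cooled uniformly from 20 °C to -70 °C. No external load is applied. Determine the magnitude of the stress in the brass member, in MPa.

The brass has the larger α, so on cooling it would change length more than the cast iron if both were free. The rigid plates force a common final length, so the brass is put into tension and the cast iron into compression, with equal and opposite forces P (no external load).
Equating the net (thermal + elastic) strains gives |α₁ − α₂|·ΔT = P·[1/(A₁E₁) + 1/(A₂E₂)].
|α₁ − α₂|·ΔT = 8.5×10⁻⁶ × 90 = 0.000765.
1/(A₁E₁) + 1/(A₂E₂) = 1/(1550×110×10³) + 1/(2225×113×10³) = 9.842×10⁻⁹ N⁻¹.
So P = 0.000765 / 9.842×10⁻⁹ = 77.72 kN.
σ_{brass} = P/A₁ = 77720/1550 = 50.14 MPa, tensile.

σ ≈ 50.1 MPa (tensile)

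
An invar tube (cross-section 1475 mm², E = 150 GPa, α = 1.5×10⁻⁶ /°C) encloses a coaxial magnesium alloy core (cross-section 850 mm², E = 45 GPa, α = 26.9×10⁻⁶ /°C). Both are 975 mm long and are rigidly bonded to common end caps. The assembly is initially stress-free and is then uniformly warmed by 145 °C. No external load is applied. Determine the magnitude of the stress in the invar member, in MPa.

σ ≈ 81.4 MPa (tensile)

Both members must finish at the same length. With the larger α, the magnesium alloy tends to over-expand; the plates restrain it, putting the magnesium alloy in compression and the invar in tension. With no external load the two internal forces are equal and opposite, magnitude P.
Compatibility of the two members (thermal + elastic change equal): (α₁ − α₂)ΔT = P·[1/(A₁E₁) + 1/(A₂E₂)].
|α₁ − α₂|·ΔT = 25.4×10⁻⁶ × 145 = 0.003683.
1/(A₁E₁) + 1/(A₂E₂) = 1/(1475×150×10³) + 1/(850×45×10³) = 3.066×10⁻⁸ N⁻¹.
So P = 0.003683 / 3.066×10⁻⁸ = 120.1 kN.
σ_{invar} = P/A₁ = 120100/1475 = 81.43 MPa, tensile.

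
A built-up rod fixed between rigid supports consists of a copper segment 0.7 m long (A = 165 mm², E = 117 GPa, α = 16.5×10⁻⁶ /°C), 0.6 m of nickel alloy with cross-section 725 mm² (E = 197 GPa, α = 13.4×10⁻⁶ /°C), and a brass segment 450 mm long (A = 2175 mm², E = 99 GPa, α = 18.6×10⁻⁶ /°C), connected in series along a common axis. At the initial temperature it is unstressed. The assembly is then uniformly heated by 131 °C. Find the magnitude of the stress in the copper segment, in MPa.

With the walls removed the bar would change length by δ_free = Σ αᵢΔT Lᵢ = 16.5×10⁻⁶×131×700 + 13.4×10⁻⁶×131×600 + 18.6×10⁻⁶×131×450 = 3.663 mm.
The walls prevent any net length change, so an axial force P (same in every segment) develops. Compatibility: P · Σ Lᵢ/(AᵢEᵢ) = δ_free.
Σ Lᵢ/(AᵢEᵢ) = 700/(165×117×10³) + 600/(725×197×10³) + 450/(2175×99×10³) = 4.255×10⁻⁵ mm/N.
So P = 3.663 / 4.255×10⁻⁵ = 86.08 kN, compressive.
σ_{copper} = P / A = 86080 / 165 = 521.7 MPa.

σ ≈ 522 MPa (compressive)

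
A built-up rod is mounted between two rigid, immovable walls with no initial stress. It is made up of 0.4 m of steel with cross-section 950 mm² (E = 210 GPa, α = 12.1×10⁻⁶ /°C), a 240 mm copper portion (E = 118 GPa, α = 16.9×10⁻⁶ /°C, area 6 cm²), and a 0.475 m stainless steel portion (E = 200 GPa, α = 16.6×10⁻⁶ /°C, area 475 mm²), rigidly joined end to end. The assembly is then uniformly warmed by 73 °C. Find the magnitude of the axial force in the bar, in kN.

P ≈ 118 kN (compressive)

With the walls removed the bar would change length by δ_free = Σ αᵢΔT Lᵢ = 12.1×10⁻⁶×73×400 + 16.9×10⁻⁶×73×240 + 16.6×10⁻⁶×73×475 = 1.225 mm.
The rigid supports impose zero overall length change; the single axial force P common to all segments must satisfy P Σ Lᵢ/(AᵢEᵢ) = δ_free.
Σ Lᵢ/(AᵢEᵢ) = 400/(950×210×10³) + 240/(600×118×10³) + 475/(475×200×10³) = 1.039×10⁻⁵ mm/N.
So P = 1.225 / 1.039×10⁻⁵ = 117.8 kN, compressive.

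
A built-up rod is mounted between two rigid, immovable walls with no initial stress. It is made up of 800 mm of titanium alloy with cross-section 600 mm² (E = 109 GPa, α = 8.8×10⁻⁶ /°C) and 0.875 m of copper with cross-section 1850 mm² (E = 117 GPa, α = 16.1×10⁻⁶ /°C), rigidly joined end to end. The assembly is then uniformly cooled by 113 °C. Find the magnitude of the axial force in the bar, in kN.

With the walls removed the bar would change length by δ_free = Σ αᵢΔT Lᵢ = 8.8×10⁻⁶×113×800 + 16.1×10⁻⁶×113×875 = 2.387 mm.
The rigid supports impose zero overall length change; the single axial force P common to all segments must satisfy P Σ Lᵢ/(AᵢEᵢ) = δ_free.
Σ Lᵢ/(AᵢEᵢ) = 800/(600×109×10³) + 875/(1850×117×10³) = 1.627×10⁻⁵ mm/N.
Hence P = δ_free / Σ(L/AE) = 2.387/1.627×10⁻⁵ = 146.7 kN (tensile).

P ≈ 147 kN (tensile)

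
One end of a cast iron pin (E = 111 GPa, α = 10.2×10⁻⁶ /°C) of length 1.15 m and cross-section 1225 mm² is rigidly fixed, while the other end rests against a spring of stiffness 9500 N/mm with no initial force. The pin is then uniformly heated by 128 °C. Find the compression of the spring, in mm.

δ ≈ 1.39 mm

If the spring were absent the pin would lengthen by αΔT L = 10.2×10⁻⁶ × 128 × 1150 = 1.501 mm.
With a force P in the spring, the elastic change of the pin is PL/(AE) and that of the spring is P/k; compatibility requires their sum to equal δ_free.
So P = δ_free / [L/(AE) + 1/k] = 1.501 / [ 1150/(1225×111×10³) + 1/(9500) ].
P = 1.501 / 0.0001137 = 13200 N.
Spring compression = P/k = 13200/(9500) = 1.39 mm.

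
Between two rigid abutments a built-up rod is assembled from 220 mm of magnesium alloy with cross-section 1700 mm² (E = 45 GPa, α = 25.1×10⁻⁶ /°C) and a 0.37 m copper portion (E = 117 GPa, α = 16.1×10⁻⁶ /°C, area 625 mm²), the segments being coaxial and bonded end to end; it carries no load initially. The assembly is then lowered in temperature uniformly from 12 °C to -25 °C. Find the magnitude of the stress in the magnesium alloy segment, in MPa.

If the supports were absent, the total length change would be Σ αᵢΔT Lᵢ = 25.1×10⁻⁶×37×220 + 16.1×10⁻⁶×37×370 = 0.4247 mm.
The rigid supports impose zero overall length change; the single axial force P common to all segments must satisfy P Σ Lᵢ/(AᵢEᵢ) = δ_free.
Σ Lᵢ/(AᵢEᵢ) = 220/(1700×45×10³) + 370/(625×117×10³) = 7.936×10⁻⁶ mm/N.
P = 0.4247 / 7.936×10⁻⁶ = 53520 N = 53.52 kN, tensile.
σ_{magnesium alloy} = P / A = 53520 / 1700 = 31.48 MPa.

σ ≈ 31.5 MPa (tensile)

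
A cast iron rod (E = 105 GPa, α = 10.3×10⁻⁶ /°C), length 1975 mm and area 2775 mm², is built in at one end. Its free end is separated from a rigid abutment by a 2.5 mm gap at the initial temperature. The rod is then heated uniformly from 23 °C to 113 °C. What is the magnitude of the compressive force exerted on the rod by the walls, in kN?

Free thermal elongation = αΔT L = 10.3×10⁻⁶ × 90 × 1975 = 1.831 mm.
Since δ_free = 1.83 mm is less than the 2.5 mm gap, the rod never touches the wall. No axial force develops.

P ≈ 0 kN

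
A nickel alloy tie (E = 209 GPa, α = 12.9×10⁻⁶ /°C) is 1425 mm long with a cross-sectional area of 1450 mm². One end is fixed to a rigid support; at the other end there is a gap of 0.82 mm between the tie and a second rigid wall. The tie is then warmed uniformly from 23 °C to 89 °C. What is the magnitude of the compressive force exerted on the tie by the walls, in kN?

P ≈ 83.6 kN

Unrestrained expansion: δ_free = αΔT L = 12.9×10⁻⁶ × 66 × 1425 = 1.213 mm.
After closing the 0.82 mm clearance, 1.213 − 0.82 = 0.3932 mm of expansion remains to be suppressed by the wall.
So σ = E(δ_free − g)/L = 209×10³ × 0.3932/1425 = 57.68 MPa.
P = σA = 57.68 × 1450 = 83.63 kN.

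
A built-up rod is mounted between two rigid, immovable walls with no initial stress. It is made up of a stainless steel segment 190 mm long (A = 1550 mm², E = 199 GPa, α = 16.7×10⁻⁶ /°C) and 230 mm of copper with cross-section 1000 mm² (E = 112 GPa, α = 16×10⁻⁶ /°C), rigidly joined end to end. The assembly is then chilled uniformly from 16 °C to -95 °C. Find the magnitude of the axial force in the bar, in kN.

P ≈ 285 kN (tensile)

With the walls removed the bar would change length by δ_free = Σ αᵢΔT Lᵢ = 16.7×10⁻⁶×111×190 + 16×10⁻⁶×111×230 = 0.7607 mm.
The walls prevent any net length change, so an axial force P (same in every segment) develops. Compatibility: P · Σ Lᵢ/(AᵢEᵢ) = δ_free.
The series flexibility is Σ Lᵢ/(AᵢEᵢ) = 190/(1550×199×10³) + 230/(1000×112×10³) = 2.67×10⁻⁶ mm/N.
So P = 0.7607 / 2.67×10⁻⁶ = 284.9 kN, tensile.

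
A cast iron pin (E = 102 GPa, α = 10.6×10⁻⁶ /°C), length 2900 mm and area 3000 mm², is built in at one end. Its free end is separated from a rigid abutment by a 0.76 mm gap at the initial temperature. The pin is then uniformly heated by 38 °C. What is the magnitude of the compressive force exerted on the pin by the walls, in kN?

P ≈ 43.1 kN

If the wall were absent the pin would grow by αΔT L = 10.6×10⁻⁶ × 38 × 2900 = 1.168 mm.
The gap closes (δ_free > 0.76 mm) and the wall then resists a further 1.168 − 0.76 = 0.4081 mm of expansion.
That suppressed elongation corresponds to σ = E·Δ/L = 102×10³ × 0.4081/2900 = 14.35 MPa.
P = σA = 14.35 × 3000 = 43.06 kN.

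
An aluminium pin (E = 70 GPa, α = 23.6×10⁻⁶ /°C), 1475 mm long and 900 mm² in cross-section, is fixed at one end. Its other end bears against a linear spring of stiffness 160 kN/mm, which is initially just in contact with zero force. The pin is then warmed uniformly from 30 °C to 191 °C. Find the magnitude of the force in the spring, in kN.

P ≈ 189 kN

If the spring were absent the pin would lengthen by αΔT L = 23.6×10⁻⁶ × 161 × 1475 = 5.604 mm.
Let P be the compressive force at the spring. The pin shortens elastically by PL/(AE) and the spring compresses by P/k; together these equal δ_free.
So P = δ_free / [L/(AE) + 1/k] = 5.604 / [ 1475/(900×70×10³) + 1/(160×10³) ].
P = 5.604 / 2.966×10⁻⁵ = 188900 N.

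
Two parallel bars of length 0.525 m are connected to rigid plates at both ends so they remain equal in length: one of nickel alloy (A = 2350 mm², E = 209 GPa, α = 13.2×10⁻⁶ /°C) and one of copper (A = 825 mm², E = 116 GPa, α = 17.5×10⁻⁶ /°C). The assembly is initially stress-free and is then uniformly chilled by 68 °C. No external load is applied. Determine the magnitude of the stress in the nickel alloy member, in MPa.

σ ≈ 9.97 MPa (compressive)

Both members must finish at the same length. With the larger α, the copper tends to over-contract; the plates restrain it, putting the copper in tension and the nickel alloy in compression. With no external load the two internal forces are equal and opposite, magnitude P.
Compatibility of the two members (thermal + elastic change equal): (α₁ − α₂)ΔT = P·[1/(A₁E₁) + 1/(A₂E₂)].
|α₁ − α₂|·ΔT = 4.3×10⁻⁶ × 68 = 0.0002924.
1/(A₁E₁) + 1/(A₂E₂) = 1/(2350×209×10³) + 1/(825×116×10³) = 1.249×10⁻⁸ N⁻¹.
So P = 0.0002924 / 1.249×10⁻⁸ = 23.42 kN.
σ_{nickel alloy} = P/A₁ = 23420/2350 = 9.966 MPa, compressive.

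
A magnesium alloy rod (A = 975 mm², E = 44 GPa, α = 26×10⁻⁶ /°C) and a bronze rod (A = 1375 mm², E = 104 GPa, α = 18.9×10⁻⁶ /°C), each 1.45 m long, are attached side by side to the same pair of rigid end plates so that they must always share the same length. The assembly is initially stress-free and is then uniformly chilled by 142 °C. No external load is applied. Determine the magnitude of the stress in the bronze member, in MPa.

Both members must finish at the same length. With the larger α, the magnesium alloy tends to over-contract; the plates restrain it, putting the magnesium alloy in tension and the bronze in compression. With no external load the two internal forces are equal and opposite, magnitude P.
Setting the final lengths equal and cancelling L: (α₁ − α₂)ΔT = P/(A₁E₁) + P/(A₂E₂).
|α₁ − α₂|·ΔT = 7.1×10⁻⁶ × 142 = 0.001008.
1/(A₁E₁) + 1/(A₂E₂) = 1/(975×44×10³) + 1/(1375×104×10³) = 3.03×10⁻⁸ N⁻¹.
So P = 0.001008 / 3.03×10⁻⁸ = 33.27 kN.
σ_{bronze} = P/A₂ = 33270/1375 = 24.2 MPa, compressive.

σ ≈ 24.2 MPa (compressive)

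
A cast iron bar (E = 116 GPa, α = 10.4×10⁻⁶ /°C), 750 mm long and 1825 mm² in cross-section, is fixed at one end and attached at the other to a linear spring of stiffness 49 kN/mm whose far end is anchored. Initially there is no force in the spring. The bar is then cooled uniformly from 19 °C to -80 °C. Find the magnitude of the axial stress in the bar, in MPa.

σ ≈ 17.7 MPa (tensile)

The unrestrained thermal change is αΔT L = 10.4×10⁻⁶ × 99 × 750 = 0.7722 mm.
Let P be the tensile force in the spring. The bar extends elastically by PL/(AE) and the spring stretches by P/k; together these equal δ_free.
So P = δ_free / [L/(AE) + 1/k] = 0.7722 / [ 750/(1825×116×10³) + 1/(49×10³) ].
P = 0.7722 / 2.395×10⁻⁵ = 32240 N.
σ = P/A = 32240/1825 = 17.67 MPa.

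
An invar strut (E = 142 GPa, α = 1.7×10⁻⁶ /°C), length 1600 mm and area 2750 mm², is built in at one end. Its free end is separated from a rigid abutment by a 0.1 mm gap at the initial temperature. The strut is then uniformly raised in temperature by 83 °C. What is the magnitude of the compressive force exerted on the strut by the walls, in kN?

Unrestrained expansion: δ_free = αΔT L = 1.7×10⁻⁶ × 83 × 1600 = 0.2258 mm.
The gap closes (δ_free > 0.1 mm) and the wall then resists a further 0.2258 − 0.1 = 0.1258 mm of expansion.
Compatibility: PL/(AE) = 0.1258 mm, so σ = P/A = E × (0.1258/1600) = 11.16 MPa.
P = σA = 11.16 × 2750 = 30.69 kN.

P ≈ 30.7 kN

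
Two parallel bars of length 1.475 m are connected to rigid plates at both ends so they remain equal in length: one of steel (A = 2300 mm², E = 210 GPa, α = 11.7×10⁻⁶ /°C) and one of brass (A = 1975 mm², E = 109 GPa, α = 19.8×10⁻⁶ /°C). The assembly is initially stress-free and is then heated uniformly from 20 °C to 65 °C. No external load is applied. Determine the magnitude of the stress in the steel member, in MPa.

Equilibrium of a rigid end plate with no external load gives equal and opposite internal forces ±P in the two members. Since α_{brass} > α_{steel}, heating drives the brass into compression and the steel into tension.
Setting the final lengths equal and cancelling L: (α₁ − α₂)ΔT = P/(A₁E₁) + P/(A₂E₂).
|α₁ − α₂|·ΔT = 8.1×10⁻⁶ × 45 = 0.0003645.
1/(A₁E₁) + 1/(A₂E₂) = 1/(2300×210×10³) + 1/(1975×109×10³) = 6.716×10⁻⁹ N⁻¹.
P = 0.0003645 / 6.716×10⁻⁹ = 54280 N = 54.28 kN.
σ_{steel} = P/A₁ = 54280/2300 = 23.6 MPa, tensile.

σ ≈ 23.6 MPa (tensile)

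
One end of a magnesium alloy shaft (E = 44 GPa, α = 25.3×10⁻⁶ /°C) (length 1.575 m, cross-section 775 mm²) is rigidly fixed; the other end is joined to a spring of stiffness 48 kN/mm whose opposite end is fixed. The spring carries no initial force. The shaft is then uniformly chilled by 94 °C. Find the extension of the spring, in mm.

δ ≈ 1.16 mm

Free thermal contraction: δ_free = αΔT L = 25.3×10⁻⁶ × 94 × 1575 = 3.746 mm.
With a force P in the spring, the elastic change of the shaft is PL/(AE) and that of the spring is P/k; compatibility requires their sum to equal δ_free.
So P = δ_free / [L/(AE) + 1/k] = 3.746 / [ 1575/(775×44×10³) + 1/(48×10³) ].
P = 3.746 / 6.702×10⁻⁵ = 55890 N.
Spring extension = P/k = 55890/(48×10³) = 1.164 mm.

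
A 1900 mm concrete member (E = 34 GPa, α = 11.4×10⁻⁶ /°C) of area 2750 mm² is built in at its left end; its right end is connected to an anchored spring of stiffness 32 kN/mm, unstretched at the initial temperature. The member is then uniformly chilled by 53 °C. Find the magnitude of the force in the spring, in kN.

The unrestrained thermal change is αΔT L = 11.4×10⁻⁶ × 53 × 1900 = 1.148 mm.
With a force P in the spring, the elastic change of the member is PL/(AE) and that of the spring is P/k; compatibility requires their sum to equal δ_free.
P [ L/(AE) + 1/k ] = δ_free → P [ 1900/(2750×34×10³) + 1/(32×10³) ] = 1.148.
P = 1.148 / 5.157×10⁻⁵ = 22260 N.

P ≈ 22.3 kN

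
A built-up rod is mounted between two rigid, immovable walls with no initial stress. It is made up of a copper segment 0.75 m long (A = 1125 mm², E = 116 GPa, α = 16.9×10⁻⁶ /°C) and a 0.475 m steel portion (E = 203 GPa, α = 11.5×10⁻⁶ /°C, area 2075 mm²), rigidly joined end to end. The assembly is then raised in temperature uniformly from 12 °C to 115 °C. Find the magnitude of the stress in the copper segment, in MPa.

If the supports were absent, the total length change would be Σ αᵢΔT Lᵢ = 16.9×10⁻⁶×103×750 + 11.5×10⁻⁶×103×475 = 1.868 mm.
The rigid supports impose zero overall length change; the single axial force P common to all segments must satisfy P Σ Lᵢ/(AᵢEᵢ) = δ_free.
The series flexibility is Σ Lᵢ/(AᵢEᵢ) = 750/(1125×116×10³) + 475/(2075×203×10³) = 6.875×10⁻⁶ mm/N.
So P = 1.868 / 6.875×10⁻⁶ = 271.7 kN, compressive.
σ_{copper} = P / A = 271700 / 1125 = 241.5 MPa.

σ ≈ 242 MPa (compressive)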